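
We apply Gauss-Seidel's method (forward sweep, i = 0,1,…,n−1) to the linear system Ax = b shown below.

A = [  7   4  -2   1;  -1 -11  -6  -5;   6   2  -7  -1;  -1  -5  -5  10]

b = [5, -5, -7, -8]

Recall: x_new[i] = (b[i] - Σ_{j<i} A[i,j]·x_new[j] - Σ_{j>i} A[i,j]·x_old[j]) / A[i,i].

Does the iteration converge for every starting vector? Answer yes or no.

yes

Write A = D+L+U with D = diag(7, -11, -7, 10).
GS T = -(D+L)⁻¹U: row 0 first, T[0,1] = -(4)/(7) = -0.5714; later rows by forward substitution.
  T[0,:] = [+0.0000, -0.5714, +0.2857, -0.1429]
  T[1,:] = [+0.0000, +0.0519, -0.5714, -0.4416]
  T[2,:] = [+0.0000, -0.4750, +0.0816, -0.3915]
  T[3,:] = [+0.0000, -0.2686, -0.2163, -0.4308]
|λ(T)| sorted: 0.8936, 0.5880, 0.0085, 0.0000.
spectral radius ρ = 0.8936; 0.8936 < 1 ⇒ converges.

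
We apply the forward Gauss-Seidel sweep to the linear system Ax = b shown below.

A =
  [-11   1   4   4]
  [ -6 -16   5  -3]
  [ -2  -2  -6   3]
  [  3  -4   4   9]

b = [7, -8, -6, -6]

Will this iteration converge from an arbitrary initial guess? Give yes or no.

yes

Write A = D+L+U with D = diag(-11, -16, -6, 9).
T_GS = -(D+L)⁻¹U: row 0 first, T[0,2] = -(4)/(-11) = +0.3636; later rows by forward substitution.
  T[0,:] = [+0.0000 +0.0909 +0.3636 +0.3636]
  T[1,:] = [+0.0000 -0.0341 +0.1761 -0.3239]
  T[2,:] = [+0.0000 -0.0189 -0.1799 +0.4867]
  T[3,:] = [+0.0000 -0.0370 +0.0370 -0.4815]
eigenvalue magnitudes: 0.5642, 0.0916, 0.0916, 0.0000.
spectral radius ρ = 0.5642; 0.5642 < 1 ⇒ converges.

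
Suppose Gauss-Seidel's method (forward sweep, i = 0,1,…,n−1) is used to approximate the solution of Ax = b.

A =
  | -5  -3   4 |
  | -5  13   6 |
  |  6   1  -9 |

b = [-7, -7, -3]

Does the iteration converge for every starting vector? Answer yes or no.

A = D + L + U where D = diag(-5, 13, -9).
Gauss-Seidel: T = -(D+L)⁻¹U, row 0 first, T[0,1] = -(-3)/(-5) = -0.6000; later rows by forward substitution.
  T[0,:] = [+0.0000, -0.6000, +0.8000]
  T[1,:] = [+0.0000, -0.2308, -0.1538]
  T[2,:] = [+0.0000, -0.4256, +0.5162]
|λ(T)| sorted: 0.5955, 0.3100, 0.0000.
spectral radius ρ = 0.5955; 0.5955 < 1, so it converges for any x₀.

yes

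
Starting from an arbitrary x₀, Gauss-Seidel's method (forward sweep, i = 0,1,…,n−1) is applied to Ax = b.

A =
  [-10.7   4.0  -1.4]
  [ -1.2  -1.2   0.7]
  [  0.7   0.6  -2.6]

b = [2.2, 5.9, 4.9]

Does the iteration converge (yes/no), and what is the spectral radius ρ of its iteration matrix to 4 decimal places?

Write A = D+L+U with D = diag(-10.7, -1.2, -2.6).
GS T = -(D+L)⁻¹U: row 0 first, T[0,1] = -(4)/(-10.7) = +0.3738; later rows by forward substitution.
  T[0,:] = [+0.0000 +0.3738 -0.1308]
  T[1,:] = [+0.0000 -0.3738 +0.7142]
  T[2,:] = [+0.0000 +0.0144 +0.1296]
moduli |λ_i(T)| = 0.3935, 0.1492, 0.0000.
spectral radius ρ = 0.3935; 0.3935 < 1, so it converges for any x₀.

yes, ρ = 0.3935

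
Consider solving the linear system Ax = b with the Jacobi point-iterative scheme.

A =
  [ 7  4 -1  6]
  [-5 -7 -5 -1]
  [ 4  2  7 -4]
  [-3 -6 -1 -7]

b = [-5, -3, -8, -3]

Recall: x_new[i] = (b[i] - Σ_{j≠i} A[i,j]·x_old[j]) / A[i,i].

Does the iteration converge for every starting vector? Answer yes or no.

no

A = D + L + U where D = diag(7, -7, 7, -7).
Jacobi T = -D⁻¹(L+U): T[1,3] = -(-1)/(-7) = -0.1429; T[1,1] = 0.
  T[0,:] = [+0.0000 -0.5714 +0.1429 -0.8571]
  T[1,:] = [-0.7143 +0.0000 -0.7143 -0.1429]
  T[2,:] = [-0.5714 -0.2857 +0.0000 +0.5714]
  T[3,:] = [-0.4286 -0.8571 -0.1429 +0.0000]
|roots of det(T-λI)|: 1.2352, 0.8168, 0.4952, 0.4952.
ρ = 1.2352; 1.2352 > 1, so it fails to converge.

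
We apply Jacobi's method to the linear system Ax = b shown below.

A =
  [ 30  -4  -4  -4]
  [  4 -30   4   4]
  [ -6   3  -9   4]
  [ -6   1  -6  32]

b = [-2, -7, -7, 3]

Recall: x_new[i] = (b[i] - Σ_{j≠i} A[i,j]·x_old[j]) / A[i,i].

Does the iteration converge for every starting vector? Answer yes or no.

Write A = D+L+U with D = diag(30, -30, -9, 32).
T_J = -D⁻¹(L+U): T[1,0] = -(4)/(-30) = +0.1333; T[1,1] = 0.
  T[0,:] = [+0.0000  +0.1333  +0.1333  +0.1333]
  T[1,:] = [+0.1333  +0.0000  +0.1333  +0.1333]
  T[2,:] = [-0.6667  +0.3333  +0.0000  +0.4444]
  T[3,:] = [+0.1875  -0.0312  +0.1875  +0.0000]
moduli |λ_i(T)| = 0.2558, 0.1995, 0.1995, 0.1333.
ρ = 0.2558; 0.2558 < 1: convergent.

yes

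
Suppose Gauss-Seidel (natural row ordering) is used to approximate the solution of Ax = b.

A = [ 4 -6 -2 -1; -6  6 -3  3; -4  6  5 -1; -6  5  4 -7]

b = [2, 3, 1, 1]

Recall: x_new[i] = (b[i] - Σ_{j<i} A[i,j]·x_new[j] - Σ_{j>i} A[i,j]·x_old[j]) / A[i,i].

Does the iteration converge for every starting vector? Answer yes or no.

no

A = D + L + U where D = diag(4, 6, 5, -7).
GS T = -(D+L)⁻¹U: row 0 first, T[0,3] = -(-1)/(4) = +0.2500; later rows by forward substitution.
  T[0,:] = [+0.0000 +1.5000 +0.5000 +0.2500]
  T[1,:] = [+0.0000 +1.5000 +1.0000 -0.2500]
  T[2,:] = [+0.0000 -0.6000 -0.8000 +0.7000]
  T[3,:] = [+0.0000 -0.5571 -0.1714 +0.0071]
eigenvalue magnitudes: 1.1454, 0.6195, 0.1812, 0.0000.
ρ(T) = max|λ| = 1.1454; 1.1454 > 1, so it fails to converge.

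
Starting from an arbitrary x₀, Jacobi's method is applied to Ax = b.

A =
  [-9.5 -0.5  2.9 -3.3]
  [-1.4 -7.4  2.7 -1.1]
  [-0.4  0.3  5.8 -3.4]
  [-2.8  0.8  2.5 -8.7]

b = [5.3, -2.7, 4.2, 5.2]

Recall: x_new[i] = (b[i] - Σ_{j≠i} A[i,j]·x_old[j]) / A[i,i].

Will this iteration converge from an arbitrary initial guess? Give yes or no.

yes

Write A = D+L+U with D = diag(-9.5, -7.4, 5.8, -8.7).
T_J = -D⁻¹(L+U): T[0,2] = -(2.9)/(-9.5) = +0.3053; T[0,0] = 0.
  T[0,:] = [+0.0000, -0.0526, +0.3053, -0.3474]
  T[1,:] = [-0.1892, +0.0000, +0.3649, -0.1486]
  T[2,:] = [+0.0690, -0.0517, +0.0000, +0.5862]
  T[3,:] = [-0.3218, +0.0920, +0.2874, +0.0000]
|roots of det(T-λI)|: 0.5827, 0.4309, 0.1776, 0.0258.
spectral radius ρ = 0.5827; 0.5827 < 1: convergent.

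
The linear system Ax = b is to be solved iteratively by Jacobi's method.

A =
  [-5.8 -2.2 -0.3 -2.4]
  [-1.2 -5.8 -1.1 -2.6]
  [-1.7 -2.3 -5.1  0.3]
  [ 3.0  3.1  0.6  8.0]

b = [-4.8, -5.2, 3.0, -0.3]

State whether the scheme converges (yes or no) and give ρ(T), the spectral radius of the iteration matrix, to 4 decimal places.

Let D = diag(-5.8, -5.8, -5.1, 8); L, U the strict triangles.
T_J = -D⁻¹(L+U): T[3,0] = -(3)/(8) = -0.3750; T[3,3] = 0.
  T[0,:] = [+0.0000  -0.3793  -0.0517  -0.4138]
  T[1,:] = [-0.2069  +0.0000  -0.1897  -0.4483]
  T[2,:] = [-0.3333  -0.4510  +0.0000  +0.0588]
  T[3,:] = [-0.3750  -0.3875  -0.0750  +0.0000]
|eigenvalues of T|: 0.8287, 0.4327, 0.3699, 0.0260.
spectral radius ρ = 0.8287; 0.8287 < 1 ⇒ converges.

yes, ρ = 0.8287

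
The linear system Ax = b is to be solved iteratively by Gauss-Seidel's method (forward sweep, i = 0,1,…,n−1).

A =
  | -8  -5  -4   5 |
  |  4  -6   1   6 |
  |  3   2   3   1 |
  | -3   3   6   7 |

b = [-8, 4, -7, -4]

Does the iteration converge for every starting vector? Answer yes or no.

Split A = D + L + U, D = diag(-8, -6, 3, 7).
T_GS = -(D+L)⁻¹U: row 0 first, T[0,3] = -(5)/(-8) = +0.6250; later rows by forward substitution.
  T[0,:] = [+0.0000  -0.6250  -0.5000  +0.6250]
  T[1,:] = [+0.0000  -0.4167  -0.1667  +1.4167]
  T[2,:] = [+0.0000  +0.9028  +0.6111  -1.9028]
  T[3,:] = [+0.0000  -0.8631  -0.6667  +1.2917]
|eigenvalues of T|: 1.4223, 0.1023, 0.1023, 0.0000.
ρ = 1.4223; 1.4223 > 1 ⇒ diverges.

no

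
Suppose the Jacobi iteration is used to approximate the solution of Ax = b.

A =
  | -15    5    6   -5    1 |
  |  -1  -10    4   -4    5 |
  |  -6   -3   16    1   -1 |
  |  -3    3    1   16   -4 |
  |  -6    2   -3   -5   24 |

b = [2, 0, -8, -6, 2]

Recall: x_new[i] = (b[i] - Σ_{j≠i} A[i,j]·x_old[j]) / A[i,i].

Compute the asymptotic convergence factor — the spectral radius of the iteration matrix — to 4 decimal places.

Split A = D + L + U, D = diag(-15, -10, 16, 16, 24).
T_J = -D⁻¹(L+U): T[3,1] = -(3)/(16) = -0.1875; T[3,3] = 0.
  T[0,:] = [+0.0000  +0.3333  +0.4000  -0.3333  +0.0667]
  T[1,:] = [-0.1000  +0.0000  +0.4000  -0.4000  +0.5000]
  T[2,:] = [+0.3750  +0.1875  +0.0000  -0.0625  +0.0625]
  T[3,:] = [+0.1875  -0.1875  -0.0625  +0.0000  +0.2500]
  T[4,:] = [+0.2500  -0.0833  +0.1250  +0.2083  +0.0000]
|eigenvalues of T|: 0.5958, 0.3101, 0.3101, 0.1591, 0.1591.
ρ(T) = max|λ| = 0.5958; 0.5958 < 1 ⇒ converges.

0.5958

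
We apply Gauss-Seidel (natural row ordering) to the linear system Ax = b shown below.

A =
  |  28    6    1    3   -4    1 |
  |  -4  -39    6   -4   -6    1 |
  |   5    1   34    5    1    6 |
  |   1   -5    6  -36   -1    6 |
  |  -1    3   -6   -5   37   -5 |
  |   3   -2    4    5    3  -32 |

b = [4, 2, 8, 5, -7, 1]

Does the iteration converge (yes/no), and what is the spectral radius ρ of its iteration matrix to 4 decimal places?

yes, ρ = 0.1644

A = D + L + U where D = diag(28, -39, 34, -36, 37, -32).
T_GS = -(D+L)⁻¹U: row 0 first, T[0,1] = -(6)/(28) = -0.2143; later rows by forward substitution.
  T[0,:] = [+0.0000  -0.2143  -0.0357  -0.1071  +0.1429  -0.0357]
  T[1,:] = [+0.0000  +0.0220  +0.1575  -0.0916  -0.1685  +0.0293]
  T[2,:] = [+0.0000  +0.0309  +0.0006  -0.1286  -0.0455  -0.1721]
  T[3,:] = [+0.0000  -0.0039  -0.0228  -0.0117  -0.0080  +0.1329]
  T[4,:] = [+0.0000  -0.0031  -0.0167  -0.0179  +0.0091  +0.1219]
  T[5,:] = [+0.0000  -0.0185  -0.0182  -0.0239  +0.0178  +0.0055]
|eigenvalues of T|: 0.1644, 0.0903, 0.0903, 0.0773, 0.0164, 0.0000.
ρ = 0.1644; 0.1644 < 1: convergent.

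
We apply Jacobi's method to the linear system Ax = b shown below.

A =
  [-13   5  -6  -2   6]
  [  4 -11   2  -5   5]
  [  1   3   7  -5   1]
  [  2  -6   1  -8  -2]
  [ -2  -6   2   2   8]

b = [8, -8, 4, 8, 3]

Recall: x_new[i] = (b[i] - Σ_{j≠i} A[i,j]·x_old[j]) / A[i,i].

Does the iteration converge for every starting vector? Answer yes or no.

no

Write A = D+L+U with D = diag(-13, -11, 7, -8, 8).
Jacobi T = -D⁻¹(L+U): T[0,4] = -(6)/(-13) = +0.4615; T[0,0] = 0.
  T[0,:] = [+0.0000  +0.3846  -0.4615  -0.1538  +0.4615]
  T[1,:] = [+0.3636  +0.0000  +0.1818  -0.4545  +0.4545]
  T[2,:] = [-0.1429  -0.4286  +0.0000  +0.7143  -0.1429]
  T[3,:] = [+0.2500  -0.7500  +0.1250  +0.0000  -0.2500]
  T[4,:] = [+0.2500  +0.7500  -0.2500  -0.2500  +0.0000]
eigenvalue magnitudes: 1.1999, 0.7856, 0.5588, 0.3476, 0.3476.
ρ(T) = max|λ| = 1.1999; 1.1999 > 1: divergent.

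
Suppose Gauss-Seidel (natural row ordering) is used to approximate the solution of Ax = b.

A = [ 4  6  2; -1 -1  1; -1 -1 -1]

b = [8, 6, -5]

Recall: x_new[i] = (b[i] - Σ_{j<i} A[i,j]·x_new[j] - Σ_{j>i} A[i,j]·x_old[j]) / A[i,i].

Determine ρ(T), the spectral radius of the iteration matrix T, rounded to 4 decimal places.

Let D = diag(4, -1, -1); L, U the strict triangles.
Gauss-Seidel: T = -(D+L)⁻¹U, row 0 first, T[0,1] = -(6)/(4) = -1.5000; later rows by forward substitution.
  T[0,:] = [+0.0000 -1.5000 -0.5000]
  T[1,:] = [+0.0000 +1.5000 +1.5000]
  T[2,:] = [+0.0000 +0.0000 -1.0000]
moduli |λ_i(T)| = 1.5000, 1.0000, 0.0000.
spectral radius ρ = 1.5000; 1.5000 > 1 ⇒ diverges.

1.5000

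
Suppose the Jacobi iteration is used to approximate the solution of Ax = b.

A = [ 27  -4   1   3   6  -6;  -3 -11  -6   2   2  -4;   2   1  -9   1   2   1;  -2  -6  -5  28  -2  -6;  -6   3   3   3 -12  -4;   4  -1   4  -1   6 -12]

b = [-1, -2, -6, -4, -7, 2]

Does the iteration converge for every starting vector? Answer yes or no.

Split A = D + L + U, D = diag(27, -11, -9, 28, -12, -12).
Jacobi T = -D⁻¹(L+U): T[5,2] = -(4)/(-12) = +0.3333; T[5,5] = 0.
  T[0,:] = [+0.0000, +0.1481, -0.0370, -0.1111, -0.2222, +0.2222]
  T[1,:] = [-0.2727, +0.0000, -0.5455, +0.1818, +0.1818, -0.3636]
  T[2,:] = [+0.2222, +0.1111, +0.0000, +0.1111, +0.2222, +0.1111]
  T[3,:] = [+0.0714, +0.2143, +0.1786, +0.0000, +0.0714, +0.2143]
  T[4,:] = [-0.5000, +0.2500, +0.2500, +0.2500, +0.0000, -0.3333]
  T[5,:] = [+0.3333, -0.0833, +0.3333, -0.0833, +0.5000, +0.0000]
moduli |λ_i(T)| = 0.5560, 0.4339, 0.4339, 0.2203, 0.2203, 0.1213.
spectral radius ρ = 0.5560; 0.5560 < 1, so it converges for any x₀.

yes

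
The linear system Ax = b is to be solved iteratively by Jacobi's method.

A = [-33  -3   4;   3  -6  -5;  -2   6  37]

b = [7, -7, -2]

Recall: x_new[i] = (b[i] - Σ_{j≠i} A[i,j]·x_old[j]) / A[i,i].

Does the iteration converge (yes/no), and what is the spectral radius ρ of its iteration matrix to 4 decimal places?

yes, ρ = 0.3366

Diagonal D = diag(-33, -6, 37); L, U strict lower/upper.
Jacobi T = -D⁻¹(L+U): T[0,1] = -(-3)/(-33) = -0.0909; T[0,0] = 0.
  T[0,:] = [+0.0000 -0.0909 +0.1212]
  T[1,:] = [+0.5000 +0.0000 -0.8333]
  T[2,:] = [+0.0541 -0.1622 +0.0000]
|roots of det(T-λI)|: 0.3366, 0.2745, 0.0621.
ρ = 0.3366; 0.3366 < 1 ⇒ converges.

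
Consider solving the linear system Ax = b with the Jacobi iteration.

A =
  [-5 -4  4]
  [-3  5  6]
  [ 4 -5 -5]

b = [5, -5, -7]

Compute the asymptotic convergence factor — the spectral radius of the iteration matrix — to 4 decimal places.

Split A = D + L + U, D = diag(-5, 5, -5).
T_J = -D⁻¹(L+U): T[1,2] = -(6)/(5) = -1.2000; T[1,1] = 0.
  T[0,:] = [+0.0000  -0.8000  +0.8000]
  T[1,:] = [+0.6000  +0.0000  -1.2000]
  T[2,:] = [+0.8000  -1.0000  +0.0000]
|eigenvalues of T|: 1.2604, 1.0408, 0.2195.
spectral radius ρ = 1.2604; 1.2604 > 1 ⇒ diverges.

1.2604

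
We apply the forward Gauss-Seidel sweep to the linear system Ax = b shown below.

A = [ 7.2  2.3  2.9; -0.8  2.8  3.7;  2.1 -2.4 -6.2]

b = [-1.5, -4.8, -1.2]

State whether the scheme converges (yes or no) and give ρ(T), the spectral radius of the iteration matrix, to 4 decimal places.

Diagonal D = diag(7.2, 2.8, -6.2); L, U strict lower/upper.
Gauss-Seidel: T = -(D+L)⁻¹U, row 0 first, T[0,1] = -(2.3)/(7.2) = -0.3194; later rows by forward substitution.
  T[0,:] = [+0.0000  -0.3194  -0.4028]
  T[1,:] = [+0.0000  -0.0913  -1.4365]
  T[2,:] = [+0.0000  -0.0729  +0.4196]
|roots of det(T-λI)|: 0.5764, 0.2480, 0.0000.
spectral radius ρ = 0.5764; 0.5764 < 1: convergent.

yes, ρ = 0.5764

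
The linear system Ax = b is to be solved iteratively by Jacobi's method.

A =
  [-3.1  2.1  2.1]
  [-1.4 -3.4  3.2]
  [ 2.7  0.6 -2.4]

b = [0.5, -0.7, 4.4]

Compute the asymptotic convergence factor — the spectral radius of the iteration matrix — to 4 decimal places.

Write A = D+L+U with D = diag(-3.1, -3.4, -2.4).
Jacobi: T = -D⁻¹(L+U), T[2,0] = -(2.7)/(-2.4) = +1.1250; T[2,2] = 0.
  T[0,:] = [+0.0000 +0.6774 +0.6774]
  T[1,:] = [-0.4118 +0.0000 +0.9412]
  T[2,:] = [+1.1250 +0.2500 +0.0000]
moduli |λ_i(T)| = 1.1353, 0.7552, 0.7552.
ρ = 1.1353; 1.1353 > 1, so it fails to converge.

1.1353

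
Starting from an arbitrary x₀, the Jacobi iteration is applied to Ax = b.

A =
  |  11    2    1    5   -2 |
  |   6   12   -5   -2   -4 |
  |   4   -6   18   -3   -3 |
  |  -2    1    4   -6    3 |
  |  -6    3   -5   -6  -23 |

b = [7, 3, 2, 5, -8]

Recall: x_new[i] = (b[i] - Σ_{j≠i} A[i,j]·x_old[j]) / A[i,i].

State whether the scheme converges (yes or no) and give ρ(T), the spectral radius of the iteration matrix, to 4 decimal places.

yes, ρ = 0.8798

Diagonal D = diag(11, 12, 18, -6, -23); L, U strict lower/upper.
Jacobi T = -D⁻¹(L+U): T[0,3] = -(5)/(11) = -0.4545; T[0,0] = 0.
  T[0,:] = [+0.0000  -0.1818  -0.0909  -0.4545  +0.1818]
  T[1,:] = [-0.5000  +0.0000  +0.4167  +0.1667  +0.3333]
  T[2,:] = [-0.2222  +0.3333  +0.0000  +0.1667  +0.1667]
  T[3,:] = [-0.3333  +0.1667  +0.6667  +0.0000  +0.5000]
  T[4,:] = [-0.2609  +0.1304  -0.2174  -0.2609  +0.0000]
moduli |λ_i(T)| = 0.8798, 0.4806, 0.4181, 0.4181, 0.1525.
spectral radius ρ = 0.8798; 0.8798 < 1, so it converges for any x₀.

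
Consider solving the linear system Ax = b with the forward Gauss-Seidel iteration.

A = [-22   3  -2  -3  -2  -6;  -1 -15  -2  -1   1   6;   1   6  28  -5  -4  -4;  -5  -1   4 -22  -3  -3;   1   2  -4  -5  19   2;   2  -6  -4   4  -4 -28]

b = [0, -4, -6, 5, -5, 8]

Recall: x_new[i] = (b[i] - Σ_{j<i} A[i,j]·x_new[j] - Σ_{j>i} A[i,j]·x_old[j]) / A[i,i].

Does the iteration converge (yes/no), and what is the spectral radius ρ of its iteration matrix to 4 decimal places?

yes, ρ = 0.1912

Let D = diag(-22, -15, 28, -22, 19, -28); L, U the strict triangles.
T_GS = -(D+L)⁻¹U: row 0 first, T[0,4] = -(-2)/(-22) = -0.0909; later rows by forward substitution.
  T[0,:] = [+0.0000  +0.1364  -0.0909  -0.1364  -0.0909  -0.2727]
  T[1,:] = [+0.0000  -0.0091  -0.1273  -0.0576  +0.0727  +0.4182]
  T[2,:] = [+0.0000  -0.0029  +0.0305  +0.1958  +0.1305  +0.0630]
  T[3,:] = [+0.0000  -0.0311  +0.0320  +0.0692  -0.0953  -0.0819]
  T[4,:] = [+0.0000  -0.0150  +0.0330  +0.0727  -0.0005  -0.1432]
  T[5,:] = [+0.0000  +0.0098  +0.0163  -0.0259  -0.0543  -0.1093]
|roots of det(T-λI)|: 0.1912, 0.1457, 0.0547, 0.0467, 0.0467, 0.0000.
ρ(T) = max|λ| = 0.1912; 0.1912 < 1, so it converges for any x₀.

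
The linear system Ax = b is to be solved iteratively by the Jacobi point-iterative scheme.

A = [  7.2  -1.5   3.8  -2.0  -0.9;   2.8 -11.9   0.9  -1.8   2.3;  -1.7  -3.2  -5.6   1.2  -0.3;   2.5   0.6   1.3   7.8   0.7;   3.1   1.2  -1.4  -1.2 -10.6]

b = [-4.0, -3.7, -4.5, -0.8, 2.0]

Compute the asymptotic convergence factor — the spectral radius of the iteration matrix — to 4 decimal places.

0.6777

Diagonal D = diag(7.2, -11.9, -5.6, 7.8, -10.6); L, U strict lower/upper.
T_J = -D⁻¹(L+U): T[2,3] = -(1.2)/(-5.6) = +0.2143; T[2,2] = 0.
  T[0,:] = [+0.0000  +0.2083  -0.5278  +0.2778  +0.1250]
  T[1,:] = [+0.2353  +0.0000  +0.0756  -0.1513  +0.1933]
  T[2,:] = [-0.3036  -0.5714  +0.0000  +0.2143  -0.0536]
  T[3,:] = [-0.3205  -0.0769  -0.1667  +0.0000  -0.0897]
  T[4,:] = [+0.2925  +0.1132  -0.1321  -0.1132  +0.0000]
eigenvalue magnitudes: 0.6777, 0.4154, 0.4154, 0.2082, 0.2082.
ρ(T) = max|λ| = 0.6777; 0.6777 < 1 ⇒ converges.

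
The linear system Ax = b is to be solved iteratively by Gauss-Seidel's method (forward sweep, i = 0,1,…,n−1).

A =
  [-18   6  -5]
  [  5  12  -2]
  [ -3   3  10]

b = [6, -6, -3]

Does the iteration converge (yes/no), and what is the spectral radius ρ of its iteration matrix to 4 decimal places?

Diagonal D = diag(-18, 12, 10); L, U strict lower/upper.
GS T = -(D+L)⁻¹U: row 0 first, T[0,2] = -(-5)/(-18) = -0.2778; later rows by forward substitution.
  T[0,:] = [+0.0000, +0.3333, -0.2778]
  T[1,:] = [+0.0000, -0.1389, +0.2824]
  T[2,:] = [+0.0000, +0.1417, -0.1681]
|eigenvalues of T|: 0.3540, 0.0471, 0.0000.
ρ = 0.3540; 0.3540 < 1: convergent.

yes, ρ = 0.3540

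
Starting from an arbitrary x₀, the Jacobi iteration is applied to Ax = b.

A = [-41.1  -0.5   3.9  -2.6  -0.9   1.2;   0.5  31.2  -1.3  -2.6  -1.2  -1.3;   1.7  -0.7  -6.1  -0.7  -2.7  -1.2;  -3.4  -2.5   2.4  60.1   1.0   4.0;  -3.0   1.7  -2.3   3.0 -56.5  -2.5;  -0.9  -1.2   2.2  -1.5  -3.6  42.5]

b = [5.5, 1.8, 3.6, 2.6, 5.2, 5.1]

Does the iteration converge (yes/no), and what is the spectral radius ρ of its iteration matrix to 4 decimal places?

yes, ρ = 0.2326

Split A = D + L + U, D = diag(-41.1, 31.2, -6.1, 60.1, -56.5, 42.5).
Jacobi T = -D⁻¹(L+U): T[3,2] = -(2.4)/(60.1) = -0.0399; T[3,3] = 0.
  T[0,:] = [+0.0000  -0.0122  +0.0949  -0.0633  -0.0219  +0.0292]
  T[1,:] = [-0.0160  +0.0000  +0.0417  +0.0833  +0.0385  +0.0417]
  T[2,:] = [+0.2787  -0.1148  +0.0000  -0.1148  -0.4426  -0.1967]
  T[3,:] = [+0.0566  +0.0416  -0.0399  +0.0000  -0.0166  -0.0666]
  T[4,:] = [-0.0531  +0.0301  -0.0407  +0.0531  +0.0000  -0.0442]
  T[5,:] = [+0.0212  +0.0282  -0.0518  +0.0353  +0.0847  +0.0000]
eigenvalue magnitudes: 0.2326, 0.1961, 0.0795, 0.0727, 0.0294, 0.0294.
spectral radius ρ = 0.2326; 0.2326 < 1 ⇒ converges.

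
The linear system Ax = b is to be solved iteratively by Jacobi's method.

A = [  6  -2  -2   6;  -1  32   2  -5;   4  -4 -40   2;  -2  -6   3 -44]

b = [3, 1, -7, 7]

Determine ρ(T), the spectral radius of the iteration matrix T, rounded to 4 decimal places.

Let D = diag(6, 32, -40, -44); L, U the strict triangles.
T_J = -D⁻¹(L+U): T[1,0] = -(-1)/(32) = +0.0312; T[1,1] = 0.
  T[0,:] = [+0.0000  +0.3333  +0.3333  -1.0000]
  T[1,:] = [+0.0312  +0.0000  -0.0625  +0.1562]
  T[2,:] = [+0.1000  -0.1000  +0.0000  +0.0500]
  T[3,:] = [-0.0455  -0.1364  +0.0682  +0.0000]
|eigenvalues of T|: 0.3303, 0.1928, 0.0709, 0.0709.
spectral radius ρ = 0.3303; 0.3303 < 1 ⇒ converges.

0.3303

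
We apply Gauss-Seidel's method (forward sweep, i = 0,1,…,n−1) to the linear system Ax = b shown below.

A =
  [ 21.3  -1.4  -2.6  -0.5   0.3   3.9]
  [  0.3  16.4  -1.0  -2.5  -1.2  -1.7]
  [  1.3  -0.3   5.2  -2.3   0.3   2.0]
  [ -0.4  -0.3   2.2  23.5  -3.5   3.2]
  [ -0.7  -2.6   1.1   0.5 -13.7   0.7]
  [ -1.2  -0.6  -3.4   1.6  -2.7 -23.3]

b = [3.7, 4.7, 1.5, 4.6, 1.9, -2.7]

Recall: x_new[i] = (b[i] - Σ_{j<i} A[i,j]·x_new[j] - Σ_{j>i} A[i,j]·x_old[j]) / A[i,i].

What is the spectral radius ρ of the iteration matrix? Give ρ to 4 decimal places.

0.1568

Split A = D + L + U, D = diag(21.3, 16.4, 5.2, 23.5, -13.7, -23.3).
Gauss-Seidel: T = -(D+L)⁻¹U, row 0 first, T[0,2] = -(-2.6)/(21.3) = +0.1221; later rows by forward substitution.
  T[0,:] = [+0.0000  +0.0657  +0.1221  +0.0235  -0.0141  -0.1831]
  T[1,:] = [+0.0000  -0.0012  +0.0587  +0.1520  +0.0734  +0.1070]
  T[2,:] = [+0.0000  -0.0165  -0.0271  +0.4452  -0.0499  -0.3327]
  T[3,:] = [+0.0000  +0.0026  +0.0054  -0.0393  +0.1543  -0.1068]
  T[4,:] = [+0.0000  -0.0044  -0.0194  +0.0043  -0.0116  +0.0095]
  T[5,:] = [+0.0000  -0.0003  -0.0012  -0.0733  +0.0181  +0.0468]
|eigenvalues of T|: 0.1568, 0.0723, 0.0723, 0.0291, 0.0291, 0.0000.
ρ = 0.1568; 0.1568 < 1: convergent.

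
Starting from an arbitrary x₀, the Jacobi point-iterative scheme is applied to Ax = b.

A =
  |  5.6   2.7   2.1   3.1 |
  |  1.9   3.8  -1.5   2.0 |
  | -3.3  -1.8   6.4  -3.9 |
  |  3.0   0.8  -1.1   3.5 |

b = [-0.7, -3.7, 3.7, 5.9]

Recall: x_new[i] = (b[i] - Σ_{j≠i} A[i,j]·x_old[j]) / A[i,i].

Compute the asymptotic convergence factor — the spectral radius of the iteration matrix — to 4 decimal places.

Split A = D + L + U, D = diag(5.6, 3.8, 6.4, 3.5).
T_J = -D⁻¹(L+U): T[3,1] = -(0.8)/(3.5) = -0.2286; T[3,3] = 0.
  T[0,:] = [+0.0000, -0.4821, -0.3750, -0.5536]
  T[1,:] = [-0.5000, +0.0000, +0.3947, -0.5263]
  T[2,:] = [+0.5156, +0.2812, +0.0000, +0.6094]
  T[3,:] = [-0.8571, -0.2286, +0.3143, +0.0000]
|eigenvalues of T|: 1.1242, 0.7738, 0.2183, 0.2183.
ρ = 1.1242; 1.1242 > 1: divergent.

1.1242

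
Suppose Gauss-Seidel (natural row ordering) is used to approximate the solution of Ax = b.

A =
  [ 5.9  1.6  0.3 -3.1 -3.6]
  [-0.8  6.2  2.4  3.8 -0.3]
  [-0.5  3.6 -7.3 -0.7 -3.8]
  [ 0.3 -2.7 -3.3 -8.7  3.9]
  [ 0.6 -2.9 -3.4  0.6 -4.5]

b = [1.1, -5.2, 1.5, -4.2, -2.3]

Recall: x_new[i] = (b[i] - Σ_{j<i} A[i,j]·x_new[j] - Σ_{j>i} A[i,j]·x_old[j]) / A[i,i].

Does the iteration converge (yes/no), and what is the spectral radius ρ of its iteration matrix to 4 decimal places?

Split A = D + L + U, D = diag(5.9, 6.2, -7.3, -8.7, -4.5).
Gauss-Seidel: T = -(D+L)⁻¹U, row 0 first, T[0,4] = -(-3.6)/(5.9) = +0.6102; later rows by forward substitution.
  T[0,:] = [+0.0000 -0.2712 -0.0508 +0.5254 +0.6102]
  T[1,:] = [+0.0000 -0.0350 -0.3937 -0.5451 +0.1271]
  T[2,:] = [+0.0000 +0.0013 -0.1906 -0.4007 -0.4997]
  T[3,:] = [+0.0000 +0.0010 +0.1927 +0.3393 +0.6194]
  T[4,:] = [+0.0000 -0.0145 +0.4167 +0.7693 +0.4595]
|eigenvalues of T|: 0.8217, 0.2429, 0.0578, 0.0522, 0.0000.
ρ = 0.8217; 0.8217 < 1, so it converges for any x₀.

yes, ρ = 0.8217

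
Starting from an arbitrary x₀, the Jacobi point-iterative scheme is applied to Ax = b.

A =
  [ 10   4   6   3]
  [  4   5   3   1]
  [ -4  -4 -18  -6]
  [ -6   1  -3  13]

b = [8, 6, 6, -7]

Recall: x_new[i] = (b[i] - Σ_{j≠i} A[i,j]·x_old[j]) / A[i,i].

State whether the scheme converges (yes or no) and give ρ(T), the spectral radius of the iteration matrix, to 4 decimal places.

Write A = D+L+U with D = diag(10, 5, -18, 13).
Jacobi: T = -D⁻¹(L+U), T[3,1] = -(1)/(13) = -0.0769; T[3,3] = 0.
  T[0,:] = [+0.0000 -0.4000 -0.6000 -0.3000]
  T[1,:] = [-0.8000 +0.0000 -0.6000 -0.2000]
  T[2,:] = [-0.2222 -0.2222 +0.0000 -0.3333]
  T[3,:] = [+0.4615 -0.0769 +0.2308 +0.0000]
|eigenvalues of T|: 0.6517, 0.5292, 0.2359, 0.1134.
spectral radius ρ = 0.6517; 0.6517 < 1 ⇒ converges.

yes, ρ = 0.6517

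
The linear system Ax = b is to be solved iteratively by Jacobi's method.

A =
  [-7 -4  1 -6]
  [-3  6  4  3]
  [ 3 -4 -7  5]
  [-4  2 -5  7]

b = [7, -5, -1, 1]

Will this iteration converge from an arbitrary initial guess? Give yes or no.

A = D + L + U where D = diag(-7, 6, -7, 7).
T_J = -D⁻¹(L+U): T[2,3] = -(5)/(-7) = +0.7143; T[2,2] = 0.
  T[0,:] = [+0.0000, -0.5714, +0.1429, -0.8571]
  T[1,:] = [+0.5000, +0.0000, -0.6667, -0.5000]
  T[2,:] = [+0.4286, -0.5714, +0.0000, +0.7143]
  T[3,:] = [+0.5714, -0.2857, +0.7143, +0.0000]
|λ(T)| sorted: 1.1458, 0.8516, 0.8516, 0.8186.
spectral radius ρ = 1.1458; 1.1458 > 1 ⇒ diverges.

no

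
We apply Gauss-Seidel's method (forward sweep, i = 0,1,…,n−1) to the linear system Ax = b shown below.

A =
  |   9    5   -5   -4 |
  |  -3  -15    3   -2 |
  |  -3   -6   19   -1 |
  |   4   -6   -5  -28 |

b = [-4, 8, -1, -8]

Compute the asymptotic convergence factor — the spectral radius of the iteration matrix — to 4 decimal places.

Let D = diag(9, -15, 19, -28); L, U the strict triangles.
T_GS = -(D+L)⁻¹U: row 0 first, T[0,1] = -(5)/(9) = -0.5556; later rows by forward substitution.
  T[0,:] = [+0.0000, -0.5556, +0.5556, +0.4444]
  T[1,:] = [+0.0000, +0.1111, +0.0889, -0.2222]
  T[2,:] = [+0.0000, -0.0526, +0.1158, +0.0526]
  T[3,:] = [+0.0000, -0.0938, +0.0396, +0.1017]
|eigenvalues of T|: 0.2406, 0.1175, 0.0295, 0.0000.
ρ(T) = max|λ| = 0.2406; 0.2406 < 1 ⇒ converges.

0.2406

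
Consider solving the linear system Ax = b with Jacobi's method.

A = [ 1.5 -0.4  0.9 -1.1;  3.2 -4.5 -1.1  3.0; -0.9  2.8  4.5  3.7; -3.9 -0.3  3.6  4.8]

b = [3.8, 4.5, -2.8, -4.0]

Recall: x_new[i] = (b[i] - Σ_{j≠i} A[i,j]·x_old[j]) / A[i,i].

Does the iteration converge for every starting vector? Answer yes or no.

A = D + L + U where D = diag(1.5, -4.5, 4.5, 4.8).
Jacobi: T = -D⁻¹(L+U), T[0,1] = -(-0.4)/(1.5) = +0.2667; T[0,0] = 0.
  T[0,:] = [+0.0000  +0.2667  -0.6000  +0.7333]
  T[1,:] = [+0.7111  +0.0000  -0.2444  +0.6667]
  T[2,:] = [+0.2000  -0.6222  +0.0000  -0.8222]
  T[3,:] = [+0.8125  +0.0625  -0.7500  +0.0000]
|eigenvalues of T|: 1.5127, 0.7687, 0.4903, 0.4903.
ρ(T) = max|λ| = 1.5127; 1.5127 > 1, so it fails to converge.

no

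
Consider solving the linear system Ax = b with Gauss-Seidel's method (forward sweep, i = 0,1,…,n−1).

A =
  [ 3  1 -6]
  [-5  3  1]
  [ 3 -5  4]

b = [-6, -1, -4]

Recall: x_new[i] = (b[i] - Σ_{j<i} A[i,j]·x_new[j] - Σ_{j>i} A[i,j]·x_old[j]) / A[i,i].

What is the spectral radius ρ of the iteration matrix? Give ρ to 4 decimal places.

Let D = diag(3, 3, 4); L, U the strict triangles.
Gauss-Seidel: T = -(D+L)⁻¹U, row 0 first, T[0,2] = -(-6)/(3) = +2.0000; later rows by forward substitution.
  T[0,:] = [+0.0000, -0.3333, +2.0000]
  T[1,:] = [+0.0000, -0.5556, +3.0000]
  T[2,:] = [+0.0000, -0.4444, +2.2500]
eigenvalue magnitudes: 1.6437, 0.0507, 0.0000.
ρ = 1.6437; 1.6437 > 1 ⇒ diverges.

1.6437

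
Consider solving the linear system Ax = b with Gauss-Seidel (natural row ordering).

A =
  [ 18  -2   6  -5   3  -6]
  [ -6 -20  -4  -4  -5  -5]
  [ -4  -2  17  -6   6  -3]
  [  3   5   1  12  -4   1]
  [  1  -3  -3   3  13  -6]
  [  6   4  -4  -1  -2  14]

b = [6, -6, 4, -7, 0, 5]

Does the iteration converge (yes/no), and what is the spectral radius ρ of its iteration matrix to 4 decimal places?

yes, ρ = 0.5397

A = D + L + U where D = diag(18, -20, 17, 12, 13, 14).
GS T = -(D+L)⁻¹U: row 0 first, T[0,1] = -(-2)/(18) = +0.1111; later rows by forward substitution.
  T[0,:] = [+0.0000, +0.1111, -0.3333, +0.2778, -0.1667, +0.3333]
  T[1,:] = [+0.0000, -0.0333, -0.1000, -0.2833, -0.2000, -0.3500]
  T[2,:] = [+0.0000, +0.0222, -0.0902, +0.3850, -0.4157, +0.2137]
  T[3,:] = [+0.0000, -0.0157, +0.1325, +0.0165, +0.4930, -0.0386]
  T[4,:] = [+0.0000, -0.0075, -0.0488, -0.0017, -0.2430, +0.4134]
  T[5,:] = [+0.0000, -0.0339, +0.1481, +0.0728, +0.0103, +0.0745]
|eigenvalues of T|: 0.5397, 0.3637, 0.2409, 0.2409, 0.0454, 0.0000.
spectral radius ρ = 0.5397; 0.5397 < 1 ⇒ converges.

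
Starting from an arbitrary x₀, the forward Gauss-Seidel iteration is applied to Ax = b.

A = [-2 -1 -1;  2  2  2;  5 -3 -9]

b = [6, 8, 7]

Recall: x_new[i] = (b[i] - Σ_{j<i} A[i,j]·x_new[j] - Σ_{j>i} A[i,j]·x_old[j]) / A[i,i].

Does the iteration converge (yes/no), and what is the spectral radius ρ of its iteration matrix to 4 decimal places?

yes, ρ = 0.7562

A = D + L + U where D = diag(-2, 2, -9).
T_GS = -(D+L)⁻¹U: row 0 first, T[0,1] = -(-1)/(-2) = -0.5000; later rows by forward substitution.
  T[0,:] = [+0.0000  -0.5000  -0.5000]
  T[1,:] = [+0.0000  +0.5000  -0.5000]
  T[2,:] = [+0.0000  -0.4444  -0.1111]
moduli |λ_i(T)| = 0.7562, 0.3673, 0.0000.
spectral radius ρ = 0.7562; 0.7562 < 1: convergent.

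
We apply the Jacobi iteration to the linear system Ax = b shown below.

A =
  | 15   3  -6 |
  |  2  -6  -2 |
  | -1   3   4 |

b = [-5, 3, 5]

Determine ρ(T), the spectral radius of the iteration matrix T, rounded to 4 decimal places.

0.6427

Write A = D+L+U with D = diag(15, -6, 4).
Jacobi T = -D⁻¹(L+U): T[1,2] = -(-2)/(-6) = -0.3333; T[1,1] = 0.
  T[0,:] = [+0.0000, -0.2000, +0.4000]
  T[1,:] = [+0.3333, +0.0000, -0.3333]
  T[2,:] = [+0.2500, -0.7500, +0.0000]
|λ(T)| sorted: 0.6427, 0.3601, 0.3601.
ρ(T) = max|λ| = 0.6427; 0.6427 < 1, so it converges for any x₀.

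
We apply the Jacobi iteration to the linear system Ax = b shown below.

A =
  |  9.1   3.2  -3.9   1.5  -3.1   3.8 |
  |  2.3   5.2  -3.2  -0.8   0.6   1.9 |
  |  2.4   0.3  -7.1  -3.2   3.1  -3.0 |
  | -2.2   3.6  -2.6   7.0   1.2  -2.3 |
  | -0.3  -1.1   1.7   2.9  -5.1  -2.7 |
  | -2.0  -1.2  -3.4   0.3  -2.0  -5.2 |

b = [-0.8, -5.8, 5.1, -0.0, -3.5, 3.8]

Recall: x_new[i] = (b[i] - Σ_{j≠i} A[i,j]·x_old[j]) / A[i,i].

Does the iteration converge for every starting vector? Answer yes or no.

Let D = diag(9.1, 5.2, -7.1, 7, -5.1, -5.2); L, U the strict triangles.
Jacobi: T = -D⁻¹(L+U), T[3,4] = -(1.2)/(7) = -0.1714; T[3,3] = 0.
  T[0,:] = [+0.0000 -0.3516 +0.4286 -0.1648 +0.3407 -0.4176]
  T[1,:] = [-0.4423 +0.0000 +0.6154 +0.1538 -0.1154 -0.3654]
  T[2,:] = [+0.3380 +0.0423 +0.0000 -0.4507 +0.4366 -0.4225]
  T[3,:] = [+0.3143 -0.5143 +0.3714 +0.0000 -0.1714 +0.3286]
  T[4,:] = [-0.0588 -0.2157 +0.3333 +0.5686 +0.0000 -0.5294]
  T[5,:] = [-0.3846 -0.2308 -0.6538 +0.0577 -0.3846 +0.0000]
moduli |λ_i(T)| = 1.1440, 0.7885, 0.6563, 0.6563, 0.4681, 0.3060.
spectral radius ρ = 1.1440; 1.1440 > 1 ⇒ diverges.

no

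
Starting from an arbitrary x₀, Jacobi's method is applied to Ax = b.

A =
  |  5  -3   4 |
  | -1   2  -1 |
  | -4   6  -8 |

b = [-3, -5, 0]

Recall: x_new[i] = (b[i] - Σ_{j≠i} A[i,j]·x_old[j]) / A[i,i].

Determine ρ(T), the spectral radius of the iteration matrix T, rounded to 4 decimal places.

Split A = D + L + U, D = diag(5, 2, -8).
T_J = -D⁻¹(L+U): T[1,2] = -(-1)/(2) = +0.5000; T[1,1] = 0.
  T[0,:] = [+0.0000 +0.6000 -0.8000]
  T[1,:] = [+0.5000 +0.0000 +0.5000]
  T[2,:] = [-0.5000 +0.7500 +0.0000]
eigenvalue magnitudes: 1.2037, 0.6114, 0.6114.
ρ(T) = max|λ| = 1.2037; 1.2037 > 1 ⇒ diverges.

1.2037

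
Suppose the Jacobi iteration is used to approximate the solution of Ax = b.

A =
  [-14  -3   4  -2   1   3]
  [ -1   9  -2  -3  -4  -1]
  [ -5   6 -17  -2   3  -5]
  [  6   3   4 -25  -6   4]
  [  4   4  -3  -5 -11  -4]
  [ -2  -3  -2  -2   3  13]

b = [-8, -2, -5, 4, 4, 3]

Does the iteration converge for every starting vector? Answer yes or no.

Diagonal D = diag(-14, 9, -17, -25, -11, 13); L, U strict lower/upper.
T_J = -D⁻¹(L+U): T[5,3] = -(-2)/(13) = +0.1538; T[5,5] = 0.
  T[0,:] = [+0.0000 -0.2143 +0.2857 -0.1429 +0.0714 +0.2143]
  T[1,:] = [+0.1111 +0.0000 +0.2222 +0.3333 +0.4444 +0.1111]
  T[2,:] = [-0.2941 +0.3529 +0.0000 -0.1176 +0.1765 -0.2941]
  T[3,:] = [+0.2400 +0.1200 +0.1600 +0.0000 -0.2400 +0.1600]
  T[4,:] = [+0.3636 +0.3636 -0.2727 -0.4545 +0.0000 -0.3636]
  T[5,:] = [+0.1538 +0.2308 +0.1538 +0.1538 -0.2308 +0.0000]
|eigenvalues of T|: 0.8213, 0.4995, 0.4995, 0.4050, 0.4050, 0.0922.
ρ(T) = max|λ| = 0.8213; 0.8213 < 1 ⇒ converges.

yes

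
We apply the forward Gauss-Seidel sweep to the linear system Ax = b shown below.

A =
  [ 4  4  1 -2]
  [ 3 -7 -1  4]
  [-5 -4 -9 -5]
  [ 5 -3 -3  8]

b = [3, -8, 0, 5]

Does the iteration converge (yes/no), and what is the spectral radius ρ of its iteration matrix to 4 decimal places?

Split A = D + L + U, D = diag(4, -7, -9, 8).
GS T = -(D+L)⁻¹U: row 0 first, T[0,1] = -(4)/(4) = -1.0000; later rows by forward substitution.
  T[0,:] = [+0.0000  -1.0000  -0.2500  +0.5000]
  T[1,:] = [+0.0000  -0.4286  -0.2500  +0.7857]
  T[2,:] = [+0.0000  +0.7460  +0.2500  -1.1825]
  T[3,:] = [+0.0000  +0.7440  +0.1563  -0.4613]
moduli |λ_i(T)| = 0.8511, 0.3691, 0.1579, 0.0000.
spectral radius ρ = 0.8511; 0.8511 < 1: convergent.

yes, ρ = 0.8511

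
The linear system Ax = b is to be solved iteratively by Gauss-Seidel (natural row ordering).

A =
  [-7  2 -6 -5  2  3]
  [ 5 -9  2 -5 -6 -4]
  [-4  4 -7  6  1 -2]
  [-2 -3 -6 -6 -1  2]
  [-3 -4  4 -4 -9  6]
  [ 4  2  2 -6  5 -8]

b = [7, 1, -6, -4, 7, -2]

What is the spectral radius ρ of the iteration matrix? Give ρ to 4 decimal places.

1.2626

Let D = diag(-7, -9, -7, -6, -9, -8); L, U the strict triangles.
T_GS = -(D+L)⁻¹U: row 0 first, T[0,3] = -(-5)/(-7) = -0.7143; later rows by forward substitution.
  T[0,:] = [+0.0000  +0.2857  -0.8571  -0.7143  +0.2857  +0.4286]
  T[1,:] = [+0.0000  +0.1587  -0.2540  -0.9524  -0.5079  -0.2063]
  T[2,:] = [+0.0000  -0.0726  +0.3447  +0.7211  -0.3107  -0.6485]
  T[3,:] = [+0.0000  -0.1020  +0.0680  -0.0068  +0.3027  +0.9422]
  T[4,:] = [+0.0000  -0.1527  +0.5215  +0.9849  -0.1421  -0.0915]
  T[5,:] = [+0.0000  +0.1455  -0.1310  +0.2057  -0.3776  -0.7632]
moduli |λ_i(T)| = 1.2626, 0.5620, 0.4088, 0.1021, 0.1021, 0.0000.
ρ = 1.2626; 1.2626 > 1 ⇒ diverges.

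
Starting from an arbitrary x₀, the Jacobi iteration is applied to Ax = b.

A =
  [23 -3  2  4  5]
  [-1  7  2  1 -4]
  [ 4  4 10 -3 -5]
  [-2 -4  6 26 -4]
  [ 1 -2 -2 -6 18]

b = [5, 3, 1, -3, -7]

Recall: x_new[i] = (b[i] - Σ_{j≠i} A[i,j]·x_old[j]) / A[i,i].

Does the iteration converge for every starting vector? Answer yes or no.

Diagonal D = diag(23, 7, 10, 26, 18); L, U strict lower/upper.
Jacobi: T = -D⁻¹(L+U), T[1,2] = -(2)/(7) = -0.2857; T[1,1] = 0.
  T[0,:] = [+0.0000  +0.1304  -0.0870  -0.1739  -0.2174]
  T[1,:] = [+0.1429  +0.0000  -0.2857  -0.1429  +0.5714]
  T[2,:] = [-0.4000  -0.4000  +0.0000  +0.3000  +0.5000]
  T[3,:] = [+0.0769  +0.1538  -0.2308  +0.0000  +0.1538]
  T[4,:] = [-0.0556  +0.1111  +0.1111  +0.3333  +0.0000]
|eigenvalues of T|: 0.5877, 0.3827, 0.3827, 0.1618, 0.1184.
spectral radius ρ = 0.5877; 0.5877 < 1 ⇒ converges.

yes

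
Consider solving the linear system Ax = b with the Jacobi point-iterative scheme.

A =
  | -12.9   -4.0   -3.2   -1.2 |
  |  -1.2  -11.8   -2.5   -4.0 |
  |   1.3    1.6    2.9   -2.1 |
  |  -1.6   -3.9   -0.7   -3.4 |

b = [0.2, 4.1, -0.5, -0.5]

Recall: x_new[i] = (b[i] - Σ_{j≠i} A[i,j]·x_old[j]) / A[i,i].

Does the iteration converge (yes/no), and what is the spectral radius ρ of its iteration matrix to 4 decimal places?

yes, ρ = 0.7817

Diagonal D = diag(-12.9, -11.8, 2.9, -3.4); L, U strict lower/upper.
T_J = -D⁻¹(L+U): T[3,2] = -(-0.7)/(-3.4) = -0.2059; T[3,3] = 0.
  T[0,:] = [+0.0000 -0.3101 -0.2481 -0.0930]
  T[1,:] = [-0.1017 +0.0000 -0.2119 -0.3390]
  T[2,:] = [-0.4483 -0.5517 +0.0000 +0.7241]
  T[3,:] = [-0.4706 -1.1471 -0.2059 +0.0000]
|λ(T)| sorted: 0.7817, 0.5225, 0.5225, 0.2073.
spectral radius ρ = 0.7817; 0.7817 < 1, so it converges for any x₀.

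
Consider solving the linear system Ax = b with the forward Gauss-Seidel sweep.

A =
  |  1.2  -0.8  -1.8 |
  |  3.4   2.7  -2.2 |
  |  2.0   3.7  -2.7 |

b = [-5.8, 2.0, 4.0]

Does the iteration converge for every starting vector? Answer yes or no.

Let D = diag(1.2, 2.7, -2.7); L, U the strict triangles.
Gauss-Seidel: T = -(D+L)⁻¹U, row 0 first, T[0,1] = -(-0.8)/(1.2) = +0.6667; later rows by forward substitution.
  T[0,:] = [+0.0000, +0.6667, +1.5000]
  T[1,:] = [+0.0000, -0.8395, -1.0741]
  T[2,:] = [+0.0000, -0.6566, -0.3608]
|roots of det(T-λI)|: 1.4734, 0.2731, 0.0000.
spectral radius ρ = 1.4734; 1.4734 > 1: divergent.

no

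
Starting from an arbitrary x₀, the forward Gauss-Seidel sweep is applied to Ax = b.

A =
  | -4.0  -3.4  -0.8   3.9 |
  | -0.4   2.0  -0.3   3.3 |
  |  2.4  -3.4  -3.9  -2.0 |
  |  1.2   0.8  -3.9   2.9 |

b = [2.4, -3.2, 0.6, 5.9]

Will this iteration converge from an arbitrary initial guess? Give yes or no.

Split A = D + L + U, D = diag(-4, 2, -3.9, 2.9).
GS T = -(D+L)⁻¹U: row 0 first, T[0,2] = -(-0.8)/(-4) = -0.2000; later rows by forward substitution.
  T[0,:] = [+0.0000, -0.8500, -0.2000, +0.9750]
  T[1,:] = [+0.0000, -0.1700, +0.1100, -1.4550]
  T[2,:] = [+0.0000, -0.3749, -0.2190, +1.3556]
  T[3,:] = [+0.0000, -0.1055, -0.2421, +1.8210]
moduli |λ_i(T)| = 1.6917, 0.3111, 0.0514, 0.0000.
ρ = 1.6917; 1.6917 > 1, so it fails to converge.

no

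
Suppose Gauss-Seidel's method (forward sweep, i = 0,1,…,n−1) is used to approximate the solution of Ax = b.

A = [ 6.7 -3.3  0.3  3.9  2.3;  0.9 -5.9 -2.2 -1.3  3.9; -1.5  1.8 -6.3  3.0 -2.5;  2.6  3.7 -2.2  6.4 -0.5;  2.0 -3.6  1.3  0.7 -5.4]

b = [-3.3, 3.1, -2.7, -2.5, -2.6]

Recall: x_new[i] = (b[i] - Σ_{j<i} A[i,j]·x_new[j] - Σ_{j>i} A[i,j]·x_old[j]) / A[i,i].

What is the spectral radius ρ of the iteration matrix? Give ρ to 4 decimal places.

Write A = D+L+U with D = diag(6.7, -5.9, -6.3, 6.4, -5.4).
Gauss-Seidel: T = -(D+L)⁻¹U, row 0 first, T[0,3] = -(3.9)/(6.7) = -0.5821; later rows by forward substitution.
  T[0,:] = [+0.0000 +0.4925 -0.0448 -0.5821 -0.3433]
  T[1,:] = [+0.0000 +0.0751 -0.3797 -0.3091 +0.6087]
  T[2,:] = [+0.0000 -0.0958 -0.0978 +0.5265 -0.1412]
  T[3,:] = [+0.0000 -0.2765 +0.2041 +0.5962 -0.1828]
  T[4,:] = [+0.0000 +0.0734 +0.2395 +0.1945 -0.5906]
moduli |λ_i(T)| = 0.8282, 0.6170, 0.2483, 0.0199, 0.0000.
ρ(T) = max|λ| = 0.8282; 0.8282 < 1: convergent.

0.8282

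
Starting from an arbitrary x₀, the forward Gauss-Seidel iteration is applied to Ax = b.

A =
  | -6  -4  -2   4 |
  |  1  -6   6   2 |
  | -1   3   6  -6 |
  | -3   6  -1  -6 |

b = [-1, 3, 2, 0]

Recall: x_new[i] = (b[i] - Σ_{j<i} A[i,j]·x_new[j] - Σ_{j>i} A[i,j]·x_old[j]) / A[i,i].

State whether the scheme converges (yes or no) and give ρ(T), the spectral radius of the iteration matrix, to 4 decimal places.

no, ρ = 1.2802

Diagonal D = diag(-6, -6, 6, -6); L, U strict lower/upper.
Gauss-Seidel: T = -(D+L)⁻¹U, row 0 first, T[0,2] = -(-2)/(-6) = -0.3333; later rows by forward substitution.
  T[0,:] = [+0.0000  -0.6667  -0.3333  +0.6667]
  T[1,:] = [+0.0000  -0.1111  +0.9444  +0.4444]
  T[2,:] = [+0.0000  -0.0556  -0.5278  +0.8889]
  T[3,:] = [+0.0000  +0.2315  +1.1991  -0.0370]
|λ(T)| sorted: 1.2802, 0.8951, 0.2909, 0.0000.
ρ(T) = max|λ| = 1.2802; 1.2802 > 1 ⇒ diverges.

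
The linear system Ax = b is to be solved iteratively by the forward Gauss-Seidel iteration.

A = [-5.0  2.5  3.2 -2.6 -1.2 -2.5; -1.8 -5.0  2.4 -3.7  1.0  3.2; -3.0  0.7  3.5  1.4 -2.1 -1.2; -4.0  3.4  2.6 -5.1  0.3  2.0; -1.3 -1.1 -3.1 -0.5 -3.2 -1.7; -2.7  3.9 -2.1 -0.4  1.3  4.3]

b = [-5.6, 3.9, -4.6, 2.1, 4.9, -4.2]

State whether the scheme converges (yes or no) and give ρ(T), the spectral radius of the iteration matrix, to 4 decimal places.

Split A = D + L + U, D = diag(-5, -5, 3.5, -5.1, -3.2, 4.3).
GS T = -(D+L)⁻¹U: row 0 first, T[0,1] = -(2.5)/(-5) = +0.5000; later rows by forward substitution.
  T[0,:] = [+0.0000, +0.5000, +0.6400, -0.5200, -0.2400, -0.5000]
  T[1,:] = [+0.0000, -0.1800, +0.2496, -0.5528, +0.2864, +0.8200]
  T[2,:] = [+0.0000, +0.4646, +0.4987, -0.7352, +0.3370, -0.2497]
  T[3,:] = [+0.0000, -0.2753, -0.0813, -0.3355, +0.6098, +1.2037]
  T[4,:] = [+0.0000, -0.5483, -0.8162, +1.1659, -0.4227, -0.5562]
  T[5,:] = [+0.0000, +0.8442, +0.6582, -0.5678, -0.0614, -0.8995]
|roots of det(T-λI)|: 1.5468, 0.2445, 0.2445, 0.1490, 0.1367, 0.0000.
ρ(T) = max|λ| = 1.5468; 1.5468 > 1 ⇒ diverges.

no, ρ = 1.5468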